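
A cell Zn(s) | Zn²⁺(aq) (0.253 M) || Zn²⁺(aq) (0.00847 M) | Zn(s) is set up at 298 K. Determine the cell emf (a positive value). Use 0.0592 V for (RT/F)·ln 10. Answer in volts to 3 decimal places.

For a concentration cell E°cell = 0, since both electrodes use the same couple.
The compartment with the higher Zn²⁺(aq) concentration (0.253 M) acts as the cathode; ions are reduced there and produced at the dilute (0.00847 M) anode.
With n = 2, Ecell = −(0.0592/2)·log([dilute]/[conc]) = −(0.0592/2)·log(0.00847/0.253) = +0.044 V.

0.044 V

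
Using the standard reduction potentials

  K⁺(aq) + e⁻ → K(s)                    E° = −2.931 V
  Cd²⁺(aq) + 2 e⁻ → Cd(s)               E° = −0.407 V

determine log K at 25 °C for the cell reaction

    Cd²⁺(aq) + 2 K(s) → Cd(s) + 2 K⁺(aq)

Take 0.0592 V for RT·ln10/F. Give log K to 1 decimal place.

The Cd²⁺/Cd couple is reduced (cathode); E°cell = −0.407 − (−2.931) = +2.524 V with n = 2.
At equilibrium E = 0, so log K = nE°cell / 0.0592 = (2)(+2.524) / 0.0592 = 85.3.

log K = 85.3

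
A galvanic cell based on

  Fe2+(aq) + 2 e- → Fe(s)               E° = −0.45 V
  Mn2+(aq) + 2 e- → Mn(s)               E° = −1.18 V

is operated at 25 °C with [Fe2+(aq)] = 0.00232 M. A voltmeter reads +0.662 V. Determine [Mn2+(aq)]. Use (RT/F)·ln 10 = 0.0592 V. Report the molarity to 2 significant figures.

0.46 M

With Fe²⁺/Fe at the cathode and Mn²⁺/Mn at the anode, E°cell = −0.45 − (−1.18) = +0.73 V (n = 2).
From the Nernst equation, log Q = n(E° − E)/0.0592 = 2·(+0.73 − (+0.662))/0.0592 = 2.297.
For Fe2+(aq) + Mn(s) → Fe(s) + Mn2+(aq), the reaction quotient is Q = [Mn2+(aq)] / [Fe2+(aq)].
Solving for the unknown gives log [Mn2+(aq)] = −0.338, so [Mn2+(aq)] ≈ 0.46 M.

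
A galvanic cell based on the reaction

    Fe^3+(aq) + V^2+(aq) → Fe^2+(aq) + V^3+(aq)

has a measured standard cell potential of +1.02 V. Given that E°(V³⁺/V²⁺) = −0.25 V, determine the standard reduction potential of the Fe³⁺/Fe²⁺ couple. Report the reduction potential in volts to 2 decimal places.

In the reaction as written the Fe³⁺/Fe²⁺ couple is reduced (cathode) and V³⁺/V²⁺ is oxidized (anode), so E°cell = E°(Fe³⁺/Fe²⁺) − E°(V³⁺/V²⁺).
E°(Fe³⁺/Fe²⁺) = E°cell + E°(anode) = +1.02 + (−0.25) = +0.77 V.

+0.77 V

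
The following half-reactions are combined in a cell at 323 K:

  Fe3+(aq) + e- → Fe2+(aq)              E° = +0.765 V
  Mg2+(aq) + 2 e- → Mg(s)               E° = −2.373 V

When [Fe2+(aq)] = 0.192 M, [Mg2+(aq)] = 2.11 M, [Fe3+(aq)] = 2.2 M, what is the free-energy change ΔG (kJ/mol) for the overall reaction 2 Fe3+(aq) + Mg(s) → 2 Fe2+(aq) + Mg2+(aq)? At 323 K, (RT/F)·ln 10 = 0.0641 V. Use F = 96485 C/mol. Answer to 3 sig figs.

E°cell = +0.765 − (−2.373) = +3.138 V; the balanced reaction transfers n = 2 electrons.
Here Q = ([Fe2+(aq)]^2·[Mg2+(aq)]) / [Fe3+(aq)]^2 = 0.0161 (log Q = −1.794), giving E = +3.138 − (0.0641/2)·(−1.794) = +3.1955 V.
Finally ΔG = −nFE = −(2)(96485 C/mol)(+3.1955 V) = −617 kJ/mol.

−617 kJ/mol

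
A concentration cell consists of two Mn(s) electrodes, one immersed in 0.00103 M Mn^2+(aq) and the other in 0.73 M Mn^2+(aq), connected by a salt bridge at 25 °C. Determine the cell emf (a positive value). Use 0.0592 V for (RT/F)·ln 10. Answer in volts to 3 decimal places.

0.084 V

For a concentration cell E°cell = 0, since both electrodes use the same couple.
The compartment with the higher Mn^2+(aq) concentration (0.73 M) acts as the cathode; ions are reduced there and produced at the dilute (0.00103 M) anode.
With n = 2, Ecell = −(0.0592/2)·log([dilute]/[conc]) = −(0.0592/2)·log(0.00103/0.73) = +0.084 V.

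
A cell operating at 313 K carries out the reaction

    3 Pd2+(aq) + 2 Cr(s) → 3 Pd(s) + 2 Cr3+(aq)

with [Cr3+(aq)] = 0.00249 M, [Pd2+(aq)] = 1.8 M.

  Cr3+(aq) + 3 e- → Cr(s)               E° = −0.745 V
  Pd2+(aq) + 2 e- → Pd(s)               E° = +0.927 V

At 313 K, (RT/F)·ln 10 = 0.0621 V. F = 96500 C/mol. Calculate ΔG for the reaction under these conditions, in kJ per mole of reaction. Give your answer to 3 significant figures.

With Pd²⁺/Pd reduced at the cathode, E°cell = +0.927 − (−0.745) = +1.672 V and n = 6.
Here Q = [Cr3+(aq)]^2 / [Pd2+(aq)]^3 = 1.06×10^−6 (log Q = −5.973), giving E = +1.672 − (0.0621/6)·(−5.973) = +1.7338 V.
ΔG = −nFE = −(6)(96500)(+1.7338) J/mol = −1000 kJ/mol.

−1000 kJ/mol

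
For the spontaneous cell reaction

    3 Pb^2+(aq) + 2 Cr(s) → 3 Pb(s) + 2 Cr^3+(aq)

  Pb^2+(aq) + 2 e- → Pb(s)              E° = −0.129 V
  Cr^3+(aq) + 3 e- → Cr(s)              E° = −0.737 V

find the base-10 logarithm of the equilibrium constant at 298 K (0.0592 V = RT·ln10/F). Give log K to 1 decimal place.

log K = 61.6

The Pb²⁺/Pb couple is reduced (cathode); E°cell = −0.129 − (−0.737) = +0.608 V with n = 6.
At equilibrium E = 0, so log K = nE°cell / 0.0592 = (6)(+0.608) / 0.0592 = 61.6.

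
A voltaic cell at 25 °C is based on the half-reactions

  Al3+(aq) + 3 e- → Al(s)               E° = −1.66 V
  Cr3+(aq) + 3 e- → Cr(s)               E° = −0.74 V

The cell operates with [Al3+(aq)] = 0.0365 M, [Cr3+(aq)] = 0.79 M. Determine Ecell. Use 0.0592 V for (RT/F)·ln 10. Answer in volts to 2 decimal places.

The Cr³⁺/Cr couple has the more positive E°, so it is the cathode; Al³⁺/Al is the anode.
E°cell = −0.74 − (−1.66) = +0.92 V, with n = 3 electrons transferred.
The balanced reaction is Cr3+(aq) + Al(s) → Cr(s) + Al3+(aq), so Q = [Al3+(aq)] / [Cr3+(aq)] = 0.0462 and log Q = −1.335.
By the Nernst equation, E = +0.92 − (0.0592/3)·(−1.335) = +0.95 V.

+0.95 V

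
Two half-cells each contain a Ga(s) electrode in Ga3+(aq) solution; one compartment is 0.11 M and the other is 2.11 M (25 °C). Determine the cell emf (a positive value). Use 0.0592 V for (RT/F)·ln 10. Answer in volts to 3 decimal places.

0.025 V

For a concentration cell E°cell = 0, since both electrodes use the same couple.
The compartment with the higher Ga3+(aq) concentration (2.11 M) acts as the cathode; ions are reduced there and produced at the dilute (0.11 M) anode.
With n = 3, Ecell = −(0.0592/3)·log([dilute]/[conc]) = −(0.0592/3)·log(0.11/2.11) = +0.025 V.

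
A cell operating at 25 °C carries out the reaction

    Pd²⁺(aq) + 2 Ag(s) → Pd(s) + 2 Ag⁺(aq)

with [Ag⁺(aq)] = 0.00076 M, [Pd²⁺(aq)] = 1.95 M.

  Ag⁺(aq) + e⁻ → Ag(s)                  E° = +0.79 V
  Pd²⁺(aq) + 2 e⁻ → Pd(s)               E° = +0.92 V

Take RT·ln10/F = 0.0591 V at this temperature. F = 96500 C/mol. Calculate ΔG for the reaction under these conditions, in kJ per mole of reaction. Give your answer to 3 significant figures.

The standard cell potential is +0.92 − (+0.79) = +0.13 V, with n = 2 electrons in the balanced equation.
The reaction quotient is [Ag⁺(aq)]^2 / [Pd²⁺(aq)] = 2.96×10^−7; by Nernst, E = +0.13 − (0.0591/2)(−6.528) = +0.3229 V.
Then ΔG = −nFE = −2 × 96500 × +0.3229 J/mol = −62.3 kJ/mol.

−62.3 kJ/mol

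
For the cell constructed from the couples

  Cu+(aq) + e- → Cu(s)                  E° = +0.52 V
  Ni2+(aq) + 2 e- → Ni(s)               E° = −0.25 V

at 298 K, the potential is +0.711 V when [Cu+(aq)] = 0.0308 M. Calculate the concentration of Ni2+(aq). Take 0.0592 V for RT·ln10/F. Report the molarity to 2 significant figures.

0.093 M

Cu⁺/Cu is the cathode (higher E°); E°cell = +0.52 − (−0.25) = +0.77 V with n = 2.
Rearranging E = E° − (0.0592/n)·log Q gives log Q = 2(+0.77 − (+0.711))/0.0592 = 1.993.
The balanced reaction is 2 Cu+(aq) + Ni(s) → 2 Cu(s) + Ni2+(aq), so Q = [Ni2+(aq)] / [Cu+(aq)]^2.
Isolating [Ni2+(aq)] in Q = 10^{1.993} yields log [Ni2+(aq)] = −1.030, i.e. 0.093 M.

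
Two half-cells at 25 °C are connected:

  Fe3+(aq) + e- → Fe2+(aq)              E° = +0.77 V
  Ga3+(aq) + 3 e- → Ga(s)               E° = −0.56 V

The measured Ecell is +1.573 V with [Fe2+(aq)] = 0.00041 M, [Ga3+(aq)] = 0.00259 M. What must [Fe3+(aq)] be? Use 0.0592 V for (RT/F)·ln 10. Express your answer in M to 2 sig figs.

Fe³⁺/Fe²⁺ is the cathode (higher E°); E°cell = +0.77 − (−0.56) = +1.33 V with n = 3.
From the Nernst equation, log Q = n(E° − E)/0.0592 = 3·(+1.33 − (+1.573))/0.0592 = −12.314.
The balanced reaction is 3 Fe3+(aq) + Ga(s) → 3 Fe2+(aq) + Ga3+(aq), so Q = ([Fe2+(aq)]^3·[Ga3+(aq)]) / [Fe3+(aq)]^3.
Solving for the unknown gives log [Fe3+(aq)] = −0.145, so [Fe3+(aq)] ≈ 0.72 M.

0.72 M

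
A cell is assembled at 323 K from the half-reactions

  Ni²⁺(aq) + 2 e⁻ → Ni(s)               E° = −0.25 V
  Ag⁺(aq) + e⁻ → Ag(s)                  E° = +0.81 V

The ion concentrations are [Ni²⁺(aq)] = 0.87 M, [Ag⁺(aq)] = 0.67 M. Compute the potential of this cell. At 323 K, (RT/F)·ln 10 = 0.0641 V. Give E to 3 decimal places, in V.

+1.051 V

The Ag⁺/Ag couple has the more positive E°, so it is the cathode; Ni²⁺/Ni is the anode.
E°cell = E°cat − E°an = +0.81 − (−0.25) = +1.06 V; n = 2.
For the overall reaction 2 Ag⁺(aq) + Ni(s) → 2 Ag(s) + Ni²⁺(aq), Q = [Ni²⁺(aq)] / [Ag⁺(aq)]^2 = 1.94, giving log Q = 0.287.
Applying E = E° − (RT ln10/nF)·log Q gives +1.06 − (0.0641/2)(0.287) = +1.051 V.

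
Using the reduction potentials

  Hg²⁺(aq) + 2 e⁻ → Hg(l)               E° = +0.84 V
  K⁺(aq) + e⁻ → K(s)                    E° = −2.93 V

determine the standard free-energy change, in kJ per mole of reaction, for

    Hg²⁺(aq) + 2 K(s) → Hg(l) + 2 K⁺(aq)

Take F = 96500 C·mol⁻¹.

In the reaction as written Hg²⁺(aq) is reduced, so the Hg²⁺/Hg couple is the cathode and K⁺/K is the anode.
E°cell = +0.84 − (−2.93) = +3.77 V; balancing electrons gives n = 2.
ΔG° = −nFE°cell = −(2)(96500)(+3.77) J/mol = −728 kJ/mol.

−728 kJ/mol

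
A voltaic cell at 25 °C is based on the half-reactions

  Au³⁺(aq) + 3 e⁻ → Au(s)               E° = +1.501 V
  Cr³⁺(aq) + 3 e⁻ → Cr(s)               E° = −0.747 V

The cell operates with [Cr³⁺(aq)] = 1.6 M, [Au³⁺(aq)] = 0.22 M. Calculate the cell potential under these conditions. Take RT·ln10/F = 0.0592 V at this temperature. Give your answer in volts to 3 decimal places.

+2.231 V

Au³⁺/Au is reduced (cathode, E° = +1.501 V) and Cr³⁺/Cr is oxidized (anode).
E°cell = +1.501 − (−0.747) = +2.248 V, with n = 3 electrons transferred.
Balancing gives Au³⁺(aq) + Cr(s) → Au(s) + Cr³⁺(aq); hence Q = [Cr³⁺(aq)] / [Au³⁺(aq)] = 7.27 (log Q = 0.862).
Applying E = E° − (RT ln10/nF)·log Q gives +2.248 − (0.0592/3)(0.862) = +2.231 V.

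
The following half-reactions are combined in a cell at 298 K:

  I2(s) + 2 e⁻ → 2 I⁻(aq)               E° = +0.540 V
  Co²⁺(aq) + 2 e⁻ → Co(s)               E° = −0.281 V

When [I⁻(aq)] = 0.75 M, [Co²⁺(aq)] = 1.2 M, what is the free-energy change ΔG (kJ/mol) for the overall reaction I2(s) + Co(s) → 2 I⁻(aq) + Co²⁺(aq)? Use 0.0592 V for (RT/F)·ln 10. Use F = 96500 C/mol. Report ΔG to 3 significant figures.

With I₂/I⁻ reduced at the cathode, E°cell = +0.540 − (−0.281) = +0.821 V and n = 2.
Q = [I⁻(aq)]^2·[Co²⁺(aq)] = 0.675, so log Q = −0.171 and E = +0.821 − (0.0592/2)(−0.171) = +0.8261 V.
ΔG = −nFE = −(2)(96500)(+0.8261) J/mol = −159 kJ/mol.

−159 kJ/mol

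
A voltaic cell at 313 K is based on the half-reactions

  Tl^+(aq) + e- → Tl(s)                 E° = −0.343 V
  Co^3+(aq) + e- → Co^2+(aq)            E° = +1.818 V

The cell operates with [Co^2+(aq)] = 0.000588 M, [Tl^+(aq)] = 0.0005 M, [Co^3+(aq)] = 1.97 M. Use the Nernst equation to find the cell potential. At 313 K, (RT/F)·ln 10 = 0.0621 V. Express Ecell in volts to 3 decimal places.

Since E°(Co³⁺/Co²⁺) > E°(Tl⁺/Tl), Co³⁺/Co²⁺ serves as the cathode.
The standard potential is +1.818 − (−0.343) = +2.161 V and the balanced reaction transfers n = 1 electron.
For the overall reaction Co^3+(aq) + Tl(s) → Co^2+(aq) + Tl^+(aq), Q = ([Co^2+(aq)]·[Tl^+(aq)]) / [Co^3+(aq)] = 1.49×10^−7, giving log Q = −6.826.
Applying E = E° − (RT ln10/nF)·log Q gives +2.161 − (0.0621/1)(−6.826) = +2.585 V.

+2.585 V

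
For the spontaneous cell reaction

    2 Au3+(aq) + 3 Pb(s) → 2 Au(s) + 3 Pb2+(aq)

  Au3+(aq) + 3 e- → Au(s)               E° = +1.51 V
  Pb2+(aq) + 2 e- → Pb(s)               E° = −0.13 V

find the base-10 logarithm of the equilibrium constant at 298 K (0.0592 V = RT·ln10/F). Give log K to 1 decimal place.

The Au³⁺/Au couple is reduced (cathode); E°cell = +1.51 − (−0.13) = +1.64 V with n = 6.
At equilibrium E = 0, so log K = nE°cell / 0.0592 = (6)(+1.64) / 0.0592 = 166.2.

log K = 166.2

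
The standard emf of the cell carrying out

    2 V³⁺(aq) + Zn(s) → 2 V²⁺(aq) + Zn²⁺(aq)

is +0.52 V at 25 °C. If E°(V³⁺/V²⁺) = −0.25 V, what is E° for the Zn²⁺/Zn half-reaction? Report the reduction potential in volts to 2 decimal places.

In the reaction as written the V³⁺/V²⁺ couple is reduced (cathode) and Zn²⁺/Zn is oxidized (anode), so E°cell = E°(V³⁺/V²⁺) − E°(Zn²⁺/Zn).
E°(Zn²⁺/Zn) = E°(cathode) − E°cell = −0.25 − (+0.52) = −0.77 V.

−0.77 V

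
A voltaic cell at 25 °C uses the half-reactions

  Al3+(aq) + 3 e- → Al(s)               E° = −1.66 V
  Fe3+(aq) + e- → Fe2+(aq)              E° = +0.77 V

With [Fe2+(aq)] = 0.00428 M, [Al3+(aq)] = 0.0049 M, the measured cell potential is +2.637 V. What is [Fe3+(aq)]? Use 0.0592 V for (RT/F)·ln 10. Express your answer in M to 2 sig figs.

2.3 M

With Fe³⁺/Fe²⁺ at the cathode and Al³⁺/Al at the anode, E°cell = +0.77 − (−1.66) = +2.43 V (n = 3).
From the Nernst equation, log Q = n(E° − E)/0.0592 = 3·(+2.43 − (+2.637))/0.0592 = −10.490.
Balancing electrons gives 3 Fe3+(aq) + Al(s) → 3 Fe2+(aq) + Al3+(aq); thus Q = ([Fe2+(aq)]^3·[Al3+(aq)]) / [Fe3+(aq)]^3.
Substituting the known concentrations and solving, log [Fe3+(aq)] = 0.358 and [Fe3+(aq)] = 2.3 M.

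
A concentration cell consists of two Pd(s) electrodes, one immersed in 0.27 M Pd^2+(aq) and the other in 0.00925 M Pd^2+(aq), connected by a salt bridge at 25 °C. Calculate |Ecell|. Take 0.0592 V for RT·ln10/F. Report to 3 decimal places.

For a concentration cell E°cell = 0, since both electrodes use the same couple.
The compartment with the higher Pd^2+(aq) concentration (0.27 M) acts as the cathode; ions are reduced there and produced at the dilute (0.00925 M) anode.
With n = 2, Ecell = −(0.0592/2)·log([dilute]/[conc]) = −(0.0592/2)·log(0.00925/0.27) = +0.043 V.

0.043 V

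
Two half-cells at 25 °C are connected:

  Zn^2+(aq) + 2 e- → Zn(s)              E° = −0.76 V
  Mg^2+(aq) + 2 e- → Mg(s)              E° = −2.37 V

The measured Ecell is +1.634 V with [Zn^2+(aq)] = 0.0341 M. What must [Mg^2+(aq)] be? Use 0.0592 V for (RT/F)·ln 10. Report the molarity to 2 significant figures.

With Zn²⁺/Zn at the cathode and Mg²⁺/Mg at the anode, E°cell = −0.76 − (−2.37) = +1.61 V (n = 2).
Since E = E° − (0.0592/n)·log Q, log Q = n(E° − E)/0.0592 = −0.811.
For Zn^2+(aq) + Mg(s) → Zn(s) + Mg^2+(aq), the reaction quotient is Q = [Mg^2+(aq)] / [Zn^2+(aq)].
Substituting the known concentrations and solving, log [Mg^2+(aq)] = −2.278 and [Mg^2+(aq)] = 0.0053 M.

0.0053 M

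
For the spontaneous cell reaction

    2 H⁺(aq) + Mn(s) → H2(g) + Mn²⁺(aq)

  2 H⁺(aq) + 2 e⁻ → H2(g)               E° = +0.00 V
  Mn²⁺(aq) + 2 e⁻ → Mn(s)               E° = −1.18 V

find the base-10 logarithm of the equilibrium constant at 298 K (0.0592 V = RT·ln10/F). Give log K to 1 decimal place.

The 2H⁺/H₂ couple is reduced (cathode); E°cell = +0.00 − (−1.18) = +1.18 V with n = 2.
At equilibrium E = 0, so log K = nE°cell / 0.0592 = (2)(+1.18) / 0.0592 = 39.9.

log K = 39.9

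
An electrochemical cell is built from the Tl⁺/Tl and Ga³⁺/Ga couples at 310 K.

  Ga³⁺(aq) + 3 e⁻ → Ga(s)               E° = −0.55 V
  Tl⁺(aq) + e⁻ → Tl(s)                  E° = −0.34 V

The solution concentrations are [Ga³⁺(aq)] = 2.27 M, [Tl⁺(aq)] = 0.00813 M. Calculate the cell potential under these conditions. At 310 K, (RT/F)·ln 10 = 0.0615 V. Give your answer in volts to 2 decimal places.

+0.07 V

Tl⁺/Tl is reduced (cathode, E° = −0.34 V) and Ga³⁺/Ga is oxidized (anode).
E°cell = E°cat − E°an = −0.34 − (−0.55) = +0.21 V; n = 3.
The balanced reaction is 3 Tl⁺(aq) + Ga(s) → 3 Tl(s) + Ga³⁺(aq), so Q = [Ga³⁺(aq)] / [Tl⁺(aq)]^3 = 4.22×10^6 and log Q = 6.626.
E = E° − (0.0615/n)·log Q = +0.21 − (0.0615/3)(6.626) = +0.07 V.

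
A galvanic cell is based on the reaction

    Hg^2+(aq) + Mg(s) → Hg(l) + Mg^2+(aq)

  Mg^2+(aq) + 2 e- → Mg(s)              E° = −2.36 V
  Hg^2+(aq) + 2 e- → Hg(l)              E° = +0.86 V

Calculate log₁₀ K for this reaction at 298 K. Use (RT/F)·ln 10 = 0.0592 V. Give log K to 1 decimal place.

The Hg²⁺/Hg couple is reduced (cathode); E°cell = +0.86 − (−2.36) = +3.22 V with n = 2.
At equilibrium E = 0, so log K = nE°cell / 0.0592 = (2)(+3.22) / 0.0592 = 108.8.

log K = 108.8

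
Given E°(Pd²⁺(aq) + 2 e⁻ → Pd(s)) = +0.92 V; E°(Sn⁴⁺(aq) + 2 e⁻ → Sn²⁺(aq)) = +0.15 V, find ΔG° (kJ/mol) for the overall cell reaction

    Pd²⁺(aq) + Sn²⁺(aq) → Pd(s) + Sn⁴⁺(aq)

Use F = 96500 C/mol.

−149 kJ/mol

In the reaction as written Pd²⁺(aq) is reduced, so the Pd²⁺/Pd couple is the cathode and Sn⁴⁺/Sn²⁺ is the anode.
E°cell = +0.92 − (+0.15) = +0.77 V; balancing electrons gives n = 2.
ΔG° = −nFE°cell = −(2)(96500)(+0.77) J/mol = −149 kJ/mol.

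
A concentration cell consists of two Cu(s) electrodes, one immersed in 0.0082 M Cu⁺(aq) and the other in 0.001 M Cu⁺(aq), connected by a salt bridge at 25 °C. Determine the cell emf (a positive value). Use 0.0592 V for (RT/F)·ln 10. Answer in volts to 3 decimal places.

0.054 V

For a concentration cell E°cell = 0, since both electrodes use the same couple.
The compartment with the higher Cu⁺(aq) concentration (0.0082 M) acts as the cathode; ions are reduced there and produced at the dilute (0.001 M) anode.
With n = 1, Ecell = −(0.0592/1)·log([dilute]/[conc]) = −(0.0592/1)·log(0.001/0.0082) = +0.054 V.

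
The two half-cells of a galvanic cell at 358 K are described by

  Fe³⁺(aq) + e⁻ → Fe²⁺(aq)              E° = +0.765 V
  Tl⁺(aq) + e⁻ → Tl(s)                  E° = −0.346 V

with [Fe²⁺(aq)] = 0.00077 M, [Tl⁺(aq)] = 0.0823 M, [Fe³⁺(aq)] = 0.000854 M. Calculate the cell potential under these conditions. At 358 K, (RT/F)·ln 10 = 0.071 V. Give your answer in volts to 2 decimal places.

+1.19 V

Since E°(Fe³⁺/Fe²⁺) > E°(Tl⁺/Tl), Fe³⁺/Fe²⁺ serves as the cathode.
E°cell = +0.765 − (−0.346) = +1.111 V, with n = 1 electron transferred.
Balancing gives Fe³⁺(aq) + Tl(s) → Fe²⁺(aq) + Tl⁺(aq); hence Q = ([Fe²⁺(aq)]·[Tl⁺(aq)]) / [Fe³⁺(aq)] = 0.0742 (log Q = −1.130).
Applying E = E° − (RT ln10/nF)·log Q gives +1.111 − (0.071/1)(−1.130) = +1.19 V.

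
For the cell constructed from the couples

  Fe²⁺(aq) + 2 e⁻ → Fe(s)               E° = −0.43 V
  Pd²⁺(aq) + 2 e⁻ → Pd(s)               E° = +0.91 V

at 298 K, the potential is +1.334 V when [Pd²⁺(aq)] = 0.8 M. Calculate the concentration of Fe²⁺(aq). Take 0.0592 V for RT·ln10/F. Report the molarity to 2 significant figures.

1.3 M

Pd²⁺/Pd is the cathode (higher E°); E°cell = +0.91 − (−0.43) = +1.34 V with n = 2.
Rearranging E = E° − (0.0592/n)·log Q gives log Q = 2(+1.34 − (+1.334))/0.0592 = 0.203.
The balanced reaction is Pd²⁺(aq) + Fe(s) → Pd(s) + Fe²⁺(aq), so Q = [Fe²⁺(aq)] / [Pd²⁺(aq)].
Substituting the known concentrations and solving, log [Fe²⁺(aq)] = 0.106 and [Fe²⁺(aq)] = 1.3 M.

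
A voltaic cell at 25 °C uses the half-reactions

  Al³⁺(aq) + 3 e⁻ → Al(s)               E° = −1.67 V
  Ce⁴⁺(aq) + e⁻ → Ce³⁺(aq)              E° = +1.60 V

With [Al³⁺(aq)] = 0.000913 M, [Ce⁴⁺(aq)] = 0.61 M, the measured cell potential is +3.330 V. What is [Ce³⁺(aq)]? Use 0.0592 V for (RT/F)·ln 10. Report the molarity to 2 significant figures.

Ce⁴⁺/Ce³⁺ is the cathode (higher E°); E°cell = +1.60 − (−1.67) = +3.27 V with n = 3.
From the Nernst equation, log Q = n(E° − E)/0.0592 = 3·(+3.27 − (+3.330))/0.0592 = −3.041.
The balanced reaction is 3 Ce⁴⁺(aq) + Al(s) → 3 Ce³⁺(aq) + Al³⁺(aq), so Q = ([Ce³⁺(aq)]^3·[Al³⁺(aq)]) / [Ce⁴⁺(aq)]^3.
Substituting the known concentrations and solving, log [Ce³⁺(aq)] = −0.215 and [Ce³⁺(aq)] = 0.61 M.

0.61 M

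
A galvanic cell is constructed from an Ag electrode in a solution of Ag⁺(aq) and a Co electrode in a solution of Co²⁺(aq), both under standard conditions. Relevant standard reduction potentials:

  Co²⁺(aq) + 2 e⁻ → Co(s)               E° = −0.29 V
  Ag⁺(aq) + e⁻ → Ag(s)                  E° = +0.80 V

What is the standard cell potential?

+1.09 V

Of the two couples in this cell, the one with the more positive reduction potential is reduced at the cathode: here that is Ag⁺/Ag (+0.80 V); Co²⁺/Co (−0.29 V) is the anode.
E°cell = E°(cathode) − E°(anode) = +0.80 − (−0.29) = +1.09 V.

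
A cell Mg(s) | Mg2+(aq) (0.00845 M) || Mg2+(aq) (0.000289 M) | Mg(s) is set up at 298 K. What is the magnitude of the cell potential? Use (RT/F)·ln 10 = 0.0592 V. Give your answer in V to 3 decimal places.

0.043 V

For a concentration cell E°cell = 0, since both electrodes use the same couple.
The compartment with the higher Mg2+(aq) concentration (0.00845 M) acts as the cathode; ions are reduced there and produced at the dilute (0.000289 M) anode.
With n = 2, Ecell = −(0.0592/2)·log([dilute]/[conc]) = −(0.0592/2)·log(0.000289/0.00845) = +0.043 V.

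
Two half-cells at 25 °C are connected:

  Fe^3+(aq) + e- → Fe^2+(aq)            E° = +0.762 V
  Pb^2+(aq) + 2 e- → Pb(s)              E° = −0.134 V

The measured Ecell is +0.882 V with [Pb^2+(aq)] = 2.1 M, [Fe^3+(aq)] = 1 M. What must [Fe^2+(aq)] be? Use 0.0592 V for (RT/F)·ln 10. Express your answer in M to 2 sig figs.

Fe³⁺/Fe²⁺ is the cathode (higher E°); E°cell = +0.762 − (−0.134) = +0.896 V with n = 2.
Since E = E° − (0.0592/n)·log Q, log Q = n(E° − E)/0.0592 = 0.473.
The balanced reaction is 2 Fe^3+(aq) + Pb(s) → 2 Fe^2+(aq) + Pb^2+(aq), so Q = ([Fe^2+(aq)]^2·[Pb^2+(aq)]) / [Fe^3+(aq)]^2.
Isolating [Fe^2+(aq)] in Q = 10^{0.473} yields log [Fe^2+(aq)] = 0.075, i.e. 1.2 M.

1.2 M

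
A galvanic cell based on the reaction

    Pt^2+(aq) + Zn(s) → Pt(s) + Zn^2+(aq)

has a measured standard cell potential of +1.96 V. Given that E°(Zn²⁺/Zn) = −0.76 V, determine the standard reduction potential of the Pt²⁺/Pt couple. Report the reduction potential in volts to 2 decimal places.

In the reaction as written the Pt²⁺/Pt couple is reduced (cathode) and Zn²⁺/Zn is oxidized (anode), so E°cell = E°(Pt²⁺/Pt) − E°(Zn²⁺/Zn).
E°(Pt²⁺/Pt) = E°cell + E°(anode) = +1.96 + (−0.76) = +1.20 V.

+1.20 V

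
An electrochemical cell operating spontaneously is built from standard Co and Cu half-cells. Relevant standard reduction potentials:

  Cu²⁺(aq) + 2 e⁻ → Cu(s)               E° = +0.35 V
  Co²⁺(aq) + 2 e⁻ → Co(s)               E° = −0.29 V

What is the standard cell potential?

+0.64 V

The Cu²⁺/Cu couple has the higher E°, so Cu ion is reduced (cathode) and Co is oxidized (anode).
E°cell = E°(cathode) − E°(anode) = +0.35 − (−0.29) = +0.64 V.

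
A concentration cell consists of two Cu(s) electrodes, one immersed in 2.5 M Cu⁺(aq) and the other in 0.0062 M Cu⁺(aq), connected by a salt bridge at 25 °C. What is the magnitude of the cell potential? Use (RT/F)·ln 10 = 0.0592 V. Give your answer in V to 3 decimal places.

0.154 V

For a concentration cell E°cell = 0, since both electrodes use the same couple.
The compartment with the higher Cu⁺(aq) concentration (2.5 M) acts as the cathode; ions are reduced there and produced at the dilute (0.0062 M) anode.
With n = 1, Ecell = −(0.0592/1)·log([dilute]/[conc]) = −(0.0592/1)·log(0.0062/2.5) = +0.154 V.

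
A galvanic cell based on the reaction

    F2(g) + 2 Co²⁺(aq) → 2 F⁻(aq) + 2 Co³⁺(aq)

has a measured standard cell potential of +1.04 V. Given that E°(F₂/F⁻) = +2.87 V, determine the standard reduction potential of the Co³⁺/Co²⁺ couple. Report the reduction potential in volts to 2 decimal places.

+1.83 V

In the reaction as written the F₂/F⁻ couple is reduced (cathode) and Co³⁺/Co²⁺ is oxidized (anode), so E°cell = E°(F₂/F⁻) − E°(Co³⁺/Co²⁺).
E°(Co³⁺/Co²⁺) = E°(cathode) − E°cell = +2.87 − (+1.04) = +1.83 V.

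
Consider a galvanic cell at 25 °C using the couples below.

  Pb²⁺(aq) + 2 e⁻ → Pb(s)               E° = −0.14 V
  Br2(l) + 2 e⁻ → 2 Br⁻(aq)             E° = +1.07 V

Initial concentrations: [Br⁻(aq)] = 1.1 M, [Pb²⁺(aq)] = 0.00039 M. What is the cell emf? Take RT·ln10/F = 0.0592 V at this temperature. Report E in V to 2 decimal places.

+1.31 V

Br₂/Br⁻ is reduced (cathode, E° = +1.07 V) and Pb²⁺/Pb is oxidized (anode).
E°cell = E°cat − E°an = +1.07 − (−0.14) = +1.21 V; n = 2.
Balancing gives Br2(l) + Pb(s) → 2 Br⁻(aq) + Pb²⁺(aq); hence Q = [Br⁻(aq)]^2·[Pb²⁺(aq)] = 0.000472 (log Q = −3.326).
By the Nernst equation, E = +1.21 − (0.0592/2)·(−3.326) = +1.31 V.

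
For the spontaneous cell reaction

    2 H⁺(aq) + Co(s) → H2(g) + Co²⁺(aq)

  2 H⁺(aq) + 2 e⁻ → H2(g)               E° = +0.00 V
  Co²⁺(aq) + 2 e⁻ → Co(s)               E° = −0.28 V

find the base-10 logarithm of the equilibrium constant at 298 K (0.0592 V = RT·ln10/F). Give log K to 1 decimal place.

The 2H⁺/H₂ couple is reduced (cathode); E°cell = +0.00 − (−0.28) = +0.28 V with n = 2.
At equilibrium E = 0, so log K = nE°cell / 0.0592 = (2)(+0.28) / 0.0592 = 9.5.

log K = 9.5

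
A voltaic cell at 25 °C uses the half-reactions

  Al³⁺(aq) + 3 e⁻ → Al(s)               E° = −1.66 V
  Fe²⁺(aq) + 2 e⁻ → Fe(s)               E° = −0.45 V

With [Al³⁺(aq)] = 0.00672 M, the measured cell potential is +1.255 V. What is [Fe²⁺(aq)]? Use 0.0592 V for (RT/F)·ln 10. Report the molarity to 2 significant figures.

1.2 M

With Fe²⁺/Fe at the cathode and Al³⁺/Al at the anode, E°cell = −0.45 − (−1.66) = +1.21 V (n = 6).
From the Nernst equation, log Q = n(E° − E)/0.0592 = 6·(+1.21 − (+1.255))/0.0592 = −4.561.
For 3 Fe²⁺(aq) + 2 Al(s) → 3 Fe(s) + 2 Al³⁺(aq), the reaction quotient is Q = [Al³⁺(aq)]^2 / [Fe²⁺(aq)]^3.
Substituting the known concentrations and solving, log [Fe²⁺(aq)] = 0.072 and [Fe²⁺(aq)] = 1.2 M.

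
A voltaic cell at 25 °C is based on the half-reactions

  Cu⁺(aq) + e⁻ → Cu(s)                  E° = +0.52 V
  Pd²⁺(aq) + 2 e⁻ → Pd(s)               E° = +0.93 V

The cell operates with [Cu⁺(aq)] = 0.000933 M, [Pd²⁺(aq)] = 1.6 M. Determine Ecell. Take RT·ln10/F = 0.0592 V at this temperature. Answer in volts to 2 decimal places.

+0.60 V

The Pd²⁺/Pd couple has the more positive E°, so it is the cathode; Cu⁺/Cu is the anode.
The standard potential is +0.93 − (+0.52) = +0.41 V and the balanced reaction transfers n = 2 electrons.
For the overall reaction Pd²⁺(aq) + 2 Cu(s) → Pd(s) + 2 Cu⁺(aq), Q = [Cu⁺(aq)]^2 / [Pd²⁺(aq)] = 5.44×10^−7, giving log Q = −6.264.
Applying E = E° − (RT ln10/nF)·log Q gives +0.41 − (0.0592/2)(−6.264) = +0.60 V.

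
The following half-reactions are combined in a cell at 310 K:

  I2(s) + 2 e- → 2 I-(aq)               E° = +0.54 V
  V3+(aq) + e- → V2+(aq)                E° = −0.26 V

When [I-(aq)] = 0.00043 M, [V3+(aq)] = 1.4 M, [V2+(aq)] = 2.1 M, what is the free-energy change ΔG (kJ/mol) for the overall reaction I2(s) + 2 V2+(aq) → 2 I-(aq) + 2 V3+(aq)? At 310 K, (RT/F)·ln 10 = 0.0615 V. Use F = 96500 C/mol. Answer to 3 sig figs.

The standard cell potential is +0.54 − (−0.26) = +0.80 V, with n = 2 electrons in the balanced equation.
Q = ([I-(aq)]^2·[V3+(aq)]^2) / [V2+(aq)]^2 = 8.22×10^−8, so log Q = −7.085 and E = +0.80 − (0.0615/2)(−7.085) = +1.0179 V.
Finally ΔG = −nFE = −(2)(96500 C/mol)(+1.0179 V) = −196 kJ/mol.

−196 kJ/mol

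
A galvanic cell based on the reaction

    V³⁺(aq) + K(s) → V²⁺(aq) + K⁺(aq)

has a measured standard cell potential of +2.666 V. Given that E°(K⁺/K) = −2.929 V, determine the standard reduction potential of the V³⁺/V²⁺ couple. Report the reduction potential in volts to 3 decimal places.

In the reaction as written the V³⁺/V²⁺ couple is reduced (cathode) and K⁺/K is oxidized (anode), so E°cell = E°(V³⁺/V²⁺) − E°(K⁺/K).
E°(V³⁺/V²⁺) = E°cell + E°(anode) = +2.666 + (−2.929) = −0.263 V.

−0.263 V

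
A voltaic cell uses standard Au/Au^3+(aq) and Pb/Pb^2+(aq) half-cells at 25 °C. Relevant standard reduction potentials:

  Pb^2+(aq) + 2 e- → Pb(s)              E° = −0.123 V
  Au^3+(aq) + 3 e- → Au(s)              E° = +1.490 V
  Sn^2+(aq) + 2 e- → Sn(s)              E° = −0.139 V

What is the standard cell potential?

The Au³⁺/Au couple has the higher E°, so Au ion is reduced (cathode) and Pb is oxidized (anode).
E°cell = E°(cathode) − E°(anode) = +1.490 − (−0.123) = +1.613 V.

+1.613 V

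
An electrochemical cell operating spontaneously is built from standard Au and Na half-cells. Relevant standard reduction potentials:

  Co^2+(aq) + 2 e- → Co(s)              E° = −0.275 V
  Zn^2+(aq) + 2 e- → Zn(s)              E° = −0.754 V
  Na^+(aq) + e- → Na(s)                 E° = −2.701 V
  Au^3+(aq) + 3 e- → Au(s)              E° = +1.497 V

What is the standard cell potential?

+4.198 V

The Au³⁺/Au couple has the higher E°, so Au ion is reduced (cathode) and Na is oxidized (anode).
E°cell = E°(cathode) − E°(anode) = +1.497 − (−2.701) = +4.198 V.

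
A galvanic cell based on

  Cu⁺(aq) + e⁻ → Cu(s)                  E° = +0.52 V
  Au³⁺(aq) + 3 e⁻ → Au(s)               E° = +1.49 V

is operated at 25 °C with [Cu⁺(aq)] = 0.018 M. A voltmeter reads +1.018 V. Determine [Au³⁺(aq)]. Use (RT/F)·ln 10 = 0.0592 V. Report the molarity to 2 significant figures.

The Au³⁺/Au couple has the larger reduction potential, so it is the cathode: E°cell = +1.49 − (+0.52) = +0.97 V and n = 3.
From the Nernst equation, log Q = n(E° − E)/0.0592 = 3·(+0.97 − (+1.018))/0.0592 = −2.432.
The balanced reaction is Au³⁺(aq) + 3 Cu(s) → Au(s) + 3 Cu⁺(aq), so Q = [Cu⁺(aq)]^3 / [Au³⁺(aq)].
Solving for the unknown gives log [Au³⁺(aq)] = −2.802, so [Au³⁺(aq)] ≈ 0.0016 M.

0.0016 M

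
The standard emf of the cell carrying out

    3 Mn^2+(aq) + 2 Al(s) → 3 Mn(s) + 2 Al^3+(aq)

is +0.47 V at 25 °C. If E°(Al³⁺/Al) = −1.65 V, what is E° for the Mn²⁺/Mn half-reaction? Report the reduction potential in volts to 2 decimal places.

−1.18 V

In the reaction as written the Mn²⁺/Mn couple is reduced (cathode) and Al³⁺/Al is oxidized (anode), so E°cell = E°(Mn²⁺/Mn) − E°(Al³⁺/Al).
E°(Mn²⁺/Mn) = E°cell + E°(anode) = +0.47 + (−1.65) = −1.18 V.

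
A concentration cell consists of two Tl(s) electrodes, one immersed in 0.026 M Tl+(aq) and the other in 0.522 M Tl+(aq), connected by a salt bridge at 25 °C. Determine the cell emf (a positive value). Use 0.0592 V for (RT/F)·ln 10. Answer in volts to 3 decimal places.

For a concentration cell E°cell = 0, since both electrodes use the same couple.
The compartment with the higher Tl+(aq) concentration (0.522 M) acts as the cathode; ions are reduced there and produced at the dilute (0.026 M) anode.
With n = 1, Ecell = −(0.0592/1)·log([dilute]/[conc]) = −(0.0592/1)·log(0.026/0.522) = +0.077 V.

0.077 V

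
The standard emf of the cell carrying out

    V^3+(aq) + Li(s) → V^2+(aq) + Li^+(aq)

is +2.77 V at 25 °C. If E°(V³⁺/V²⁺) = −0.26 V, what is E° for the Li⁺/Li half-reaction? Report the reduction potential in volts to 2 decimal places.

−3.03 V

In the reaction as written the V³⁺/V²⁺ couple is reduced (cathode) and Li⁺/Li is oxidized (anode), so E°cell = E°(V³⁺/V²⁺) − E°(Li⁺/Li).
E°(Li⁺/Li) = E°(cathode) − E°cell = −0.26 − (+2.77) = −3.03 V.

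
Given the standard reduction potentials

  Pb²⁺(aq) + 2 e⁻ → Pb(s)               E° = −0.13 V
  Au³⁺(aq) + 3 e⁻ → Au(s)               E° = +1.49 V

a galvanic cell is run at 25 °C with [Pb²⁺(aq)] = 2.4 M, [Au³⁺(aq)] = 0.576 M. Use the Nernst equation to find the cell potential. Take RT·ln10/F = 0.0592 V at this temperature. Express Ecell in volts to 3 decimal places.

+1.604 V

The Au³⁺/Au couple has the more positive E°, so it is the cathode; Pb²⁺/Pb is the anode.
E°cell = +1.49 − (−0.13) = +1.62 V, with n = 6 electrons transferred.
Balancing gives 2 Au³⁺(aq) + 3 Pb(s) → 2 Au(s) + 3 Pb²⁺(aq); hence Q = [Pb²⁺(aq)]^3 / [Au³⁺(aq)]^2 = 41.7 (log Q = 1.620).
Applying E = E° − (RT ln10/nF)·log Q gives +1.62 − (0.0592/6)(1.620) = +1.604 V.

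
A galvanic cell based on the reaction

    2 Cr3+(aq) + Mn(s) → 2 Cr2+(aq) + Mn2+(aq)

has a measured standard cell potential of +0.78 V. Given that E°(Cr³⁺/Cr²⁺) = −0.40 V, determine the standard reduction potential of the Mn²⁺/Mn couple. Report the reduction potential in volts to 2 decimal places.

In the reaction as written the Cr³⁺/Cr²⁺ couple is reduced (cathode) and Mn²⁺/Mn is oxidized (anode), so E°cell = E°(Cr³⁺/Cr²⁺) − E°(Mn²⁺/Mn).
E°(Mn²⁺/Mn) = E°(cathode) − E°cell = −0.40 − (+0.78) = −1.18 V.

−1.18 V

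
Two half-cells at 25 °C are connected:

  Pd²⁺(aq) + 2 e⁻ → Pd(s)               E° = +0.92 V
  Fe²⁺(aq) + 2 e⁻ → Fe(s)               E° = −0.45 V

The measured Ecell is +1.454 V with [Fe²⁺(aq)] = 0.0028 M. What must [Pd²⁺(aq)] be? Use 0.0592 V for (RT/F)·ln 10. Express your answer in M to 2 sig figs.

1.9 M

Pd²⁺/Pd is the cathode (higher E°); E°cell = +0.92 − (−0.45) = +1.37 V with n = 2.
From the Nernst equation, log Q = n(E° − E)/0.0592 = 2·(+1.37 − (+1.454))/0.0592 = −2.838.
The balanced reaction is Pd²⁺(aq) + Fe(s) → Pd(s) + Fe²⁺(aq), so Q = [Fe²⁺(aq)] / [Pd²⁺(aq)].
Solving for the unknown gives log [Pd²⁺(aq)] = 0.285, so [Pd²⁺(aq)] ≈ 1.9 M.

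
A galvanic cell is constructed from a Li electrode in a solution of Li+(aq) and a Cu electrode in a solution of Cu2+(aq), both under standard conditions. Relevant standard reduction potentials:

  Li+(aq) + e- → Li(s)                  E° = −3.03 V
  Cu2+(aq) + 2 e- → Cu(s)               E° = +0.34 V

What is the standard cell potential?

Of the two couples in this cell, the one with the more positive reduction potential is reduced at the cathode: here that is Cu²⁺/Cu (+0.34 V); Li⁺/Li (−3.03 V) is the anode.
E°cell = E°(cathode) − E°(anode) = +0.34 − (−3.03) = +3.37 V.

+3.37 V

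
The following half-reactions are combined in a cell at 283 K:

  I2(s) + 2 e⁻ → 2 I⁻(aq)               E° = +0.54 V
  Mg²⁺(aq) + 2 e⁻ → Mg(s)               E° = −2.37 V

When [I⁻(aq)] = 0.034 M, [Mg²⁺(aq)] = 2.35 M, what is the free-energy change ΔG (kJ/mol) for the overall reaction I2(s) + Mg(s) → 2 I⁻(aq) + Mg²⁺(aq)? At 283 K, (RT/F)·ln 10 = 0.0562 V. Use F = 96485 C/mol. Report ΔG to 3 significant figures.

−575 kJ/mol

The standard cell potential is +0.54 − (−2.37) = +2.91 V, with n = 2 electrons in the balanced equation.
Here Q = [I⁻(aq)]^2·[Mg²⁺(aq)] = 0.00272 (log Q = −2.566), giving E = +2.91 − (0.0562/2)·(−2.566) = +2.9821 V.
ΔG = −nFE = −(2)(96485)(+2.9821) J/mol = −575 kJ/mol.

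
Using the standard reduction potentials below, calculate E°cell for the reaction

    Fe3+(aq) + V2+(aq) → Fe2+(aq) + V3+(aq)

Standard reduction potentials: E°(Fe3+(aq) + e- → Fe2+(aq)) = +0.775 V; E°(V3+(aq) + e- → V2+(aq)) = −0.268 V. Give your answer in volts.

+1.043 V

In the reaction as written, Fe3+(aq) is reduced (cathode) and V3+(aq) is produced by oxidation at the anode.
E°cell = E°(cathode) − E°(anode) = +0.775 − (−0.268) = +1.043 V.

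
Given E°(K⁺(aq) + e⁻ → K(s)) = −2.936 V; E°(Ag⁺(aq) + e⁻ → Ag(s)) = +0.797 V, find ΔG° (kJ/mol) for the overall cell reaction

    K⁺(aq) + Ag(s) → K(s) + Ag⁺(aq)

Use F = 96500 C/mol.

+360 kJ/mol

In the reaction as written K⁺(aq) is reduced, so the K⁺/K couple is the cathode and Ag⁺/Ag is the anode.
E°cell = −2.936 − (+0.797) = −3.733 V; balancing electrons gives n = 1.
ΔG° = −nFE°cell = −(1)(96500)(−3.733) J/mol = +360 kJ/mol.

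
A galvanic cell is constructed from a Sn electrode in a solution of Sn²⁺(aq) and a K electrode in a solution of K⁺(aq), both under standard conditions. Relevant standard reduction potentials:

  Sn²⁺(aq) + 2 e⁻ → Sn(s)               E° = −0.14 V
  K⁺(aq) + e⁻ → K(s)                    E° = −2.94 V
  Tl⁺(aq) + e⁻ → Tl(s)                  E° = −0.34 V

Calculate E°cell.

Of the two couples in this cell, the one with the more positive reduction potential is reduced at the cathode: here that is Sn²⁺/Sn (−0.14 V); K⁺/K (−2.94 V) is the anode.
E°cell = E°(cathode) − E°(anode) = −0.14 − (−2.94) = +2.80 V.

+2.80 V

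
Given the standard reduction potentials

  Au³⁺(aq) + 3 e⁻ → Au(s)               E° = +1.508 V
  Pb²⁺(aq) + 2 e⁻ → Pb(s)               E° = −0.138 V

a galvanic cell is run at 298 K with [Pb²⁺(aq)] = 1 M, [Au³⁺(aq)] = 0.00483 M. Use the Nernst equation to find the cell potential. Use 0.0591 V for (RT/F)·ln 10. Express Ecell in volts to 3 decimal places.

The Au³⁺/Au couple has the more positive E°, so it is the cathode; Pb²⁺/Pb is the anode.
E°cell = +1.508 − (−0.138) = +1.646 V, with n = 6 electrons transferred.
For the overall reaction 2 Au³⁺(aq) + 3 Pb(s) → 2 Au(s) + 3 Pb²⁺(aq), Q = [Pb²⁺(aq)]^3 / [Au³⁺(aq)]^2 = 4.29×10^4, giving log Q = 4.632.
Applying E = E° − (RT ln10/nF)·log Q gives +1.646 − (0.0591/6)(4.632) = +1.600 V.

+1.600 V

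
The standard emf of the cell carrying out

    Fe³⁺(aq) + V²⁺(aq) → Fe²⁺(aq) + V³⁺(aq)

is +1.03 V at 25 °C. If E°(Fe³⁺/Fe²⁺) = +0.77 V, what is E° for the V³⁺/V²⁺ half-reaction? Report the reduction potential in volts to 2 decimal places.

−0.26 V

In the reaction as written the Fe³⁺/Fe²⁺ couple is reduced (cathode) and V³⁺/V²⁺ is oxidized (anode), so E°cell = E°(Fe³⁺/Fe²⁺) − E°(V³⁺/V²⁺).
E°(V³⁺/V²⁺) = E°(cathode) − E°cell = +0.77 − (+1.03) = −0.26 V.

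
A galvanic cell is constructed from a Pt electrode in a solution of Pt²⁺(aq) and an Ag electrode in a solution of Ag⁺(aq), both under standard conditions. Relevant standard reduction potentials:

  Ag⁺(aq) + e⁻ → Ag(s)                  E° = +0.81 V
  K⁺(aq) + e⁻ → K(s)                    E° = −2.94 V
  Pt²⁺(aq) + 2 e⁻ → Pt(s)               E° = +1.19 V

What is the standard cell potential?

+0.38 V

The Pt²⁺/Pt couple has the higher E°, so Pt ion is reduced (cathode) and Ag is oxidized (anode).
E°cell = E°(cathode) − E°(anode) = +1.19 − (+0.81) = +0.38 V.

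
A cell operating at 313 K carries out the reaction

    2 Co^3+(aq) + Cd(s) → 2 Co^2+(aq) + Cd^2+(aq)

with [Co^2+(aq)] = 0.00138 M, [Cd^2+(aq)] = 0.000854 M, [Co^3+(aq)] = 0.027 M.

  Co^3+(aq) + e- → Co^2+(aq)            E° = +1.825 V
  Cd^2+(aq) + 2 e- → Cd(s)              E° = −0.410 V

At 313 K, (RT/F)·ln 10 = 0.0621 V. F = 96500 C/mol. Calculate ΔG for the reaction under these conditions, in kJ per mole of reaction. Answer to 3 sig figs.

E°cell = +1.825 − (−0.410) = +2.235 V; the balanced reaction transfers n = 2 electrons.
Q = ([Co^2+(aq)]^2·[Cd^2+(aq)]) / [Co^3+(aq)]^2 = 2.23×10^−6, so log Q = −5.652 and E = +2.235 − (0.0621/2)(−5.652) = +2.4105 V.
Then ΔG = −nFE = −2 × 96500 × +2.4105 J/mol = −465 kJ/mol.

−465 kJ/mol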